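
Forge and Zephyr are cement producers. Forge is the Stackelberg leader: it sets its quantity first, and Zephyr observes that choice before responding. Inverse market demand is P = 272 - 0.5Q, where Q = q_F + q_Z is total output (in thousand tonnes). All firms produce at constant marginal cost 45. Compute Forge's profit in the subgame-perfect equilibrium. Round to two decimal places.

Solve by backward induction. Given q_F, the follower Zephyr maximises π_Z = (272 - (1/2)q_F - (1/2)q_Z)q_Z - 45q_Z.
Follower FOC: 227 - (1/2)q_F - q_Z = 0, so q_Z(q_F) = (227 - (1/2)q_F).
The leader anticipates this reaction. Substituting into P = 272 - 0.5Q gives P = 317/2 - (1/4)q_F, so π_F = (317/2 - (1/4)q_F)q_F - 45q_F.
Leader FOC: 227/2 - (1/2)q_F = 0, so q_F = 227.
Then q_Z = (227 - (1/2)·227) = 227/2.
Price P = 272 - (1/2)·(681/2) = 407/4.
Forge's profit: (407/4 - 45)·227 = 12882.2500.

12882.25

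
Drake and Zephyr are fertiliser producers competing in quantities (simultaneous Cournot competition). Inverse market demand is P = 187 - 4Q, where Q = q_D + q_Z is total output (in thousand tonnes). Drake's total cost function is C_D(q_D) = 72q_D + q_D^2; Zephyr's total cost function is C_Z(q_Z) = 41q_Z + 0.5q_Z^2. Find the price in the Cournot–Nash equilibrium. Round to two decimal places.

Drake's profit: π_D = (187 - 4Q)q_D - (72q_D + q_D²). Setting ∂π_D/∂q_D = 0: 115 - 10q_D - 4(q_Z) = 0.
Zephyr's first-order condition: 146 - 9q_Z - 4(q_D) = 0.
So q_D = (115 - 4q_Z)/10 and q_Z = (146 - 4q_D)/9.
Substituting one into the other gives q_D = 451/74 and q_Z = 500/37.
Total output Q = 1451/74, so price P = 187 - 4·(1451/74) = 108.5676.

108.57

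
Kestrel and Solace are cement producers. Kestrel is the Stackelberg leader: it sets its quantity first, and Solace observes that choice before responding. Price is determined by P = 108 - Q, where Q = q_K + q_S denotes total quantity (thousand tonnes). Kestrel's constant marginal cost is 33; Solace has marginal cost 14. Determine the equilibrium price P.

The follower Solace best-responds to any q_K: π_S = (108 - Q)q_S - 14q_S.
Setting the follower's marginal profit to zero, 94 - q_K - 2q_S = 0, i.e. q_S = (94 - q_K)/2.
The leader anticipates this reaction. Substituting into P = 108 - Q gives P = 61 - (1/2)q_K, so π_K = (61 - (1/2)q_K)q_K - 33q_K.
The leader's first-order condition 28 - q_K = 0 yields q_K = 28.
Then q_S = (94 - 28)/2 = 33.
Total output Q = 61, so price P = 108 - 61 = 47.

47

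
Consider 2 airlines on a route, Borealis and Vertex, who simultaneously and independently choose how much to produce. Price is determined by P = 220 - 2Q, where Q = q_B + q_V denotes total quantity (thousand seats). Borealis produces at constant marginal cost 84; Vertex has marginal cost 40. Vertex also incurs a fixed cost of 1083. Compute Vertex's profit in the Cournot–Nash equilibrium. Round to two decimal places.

Borealis's profit: π_B = (220 - 2Q)q_B - (84q_B). Setting ∂π_B/∂q_B = 0: 136 - 4q_B - 2(q_V) = 0.
Vertex's first-order condition: 180 - 4q_V - 2(q_B) = 0.
Best responses: q_B = (136 - 2q_V)/4, q_V = (180 - 2q_B)/4.
Solving the pair: q_B = 46/3, q_V = 112/3.
Price P = 220 - 2·(158/3) = 344/3.
Vertex's profit: (344/3 - 40)·(112/3) - 1083 = 1704.5556.

1704.56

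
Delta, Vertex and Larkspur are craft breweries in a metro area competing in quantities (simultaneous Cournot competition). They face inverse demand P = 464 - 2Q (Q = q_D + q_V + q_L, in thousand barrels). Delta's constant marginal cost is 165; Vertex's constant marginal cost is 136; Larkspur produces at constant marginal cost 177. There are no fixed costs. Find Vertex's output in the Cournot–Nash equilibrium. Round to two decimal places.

Delta's profit: π_D = (464 - 2Q)q_D - (165q_D). Setting ∂π_D/∂q_D = 0: 299 - 4q_D - 2(q_V + q_L) = 0.
Vertex's profit: π_V = (464 - 2Q)q_V - (136q_V). Setting ∂π_V/∂q_V = 0: 328 - 4q_V - 2(q_D + q_L) = 0.
Larkspur's first-order condition: 287 - 4q_L - 2(q_D + q_V) = 0.
Adding the 3 conditions: 914 − 4Q − 4Q = 0, i.e. Q = 457/4.
Back-substituting: q_D = (299 − 457/2)/2 = 141/4, q_V = (328 − 457/2)/2 = 199/4, q_L = (287 − 457/2)/2 = 117/4.

49.75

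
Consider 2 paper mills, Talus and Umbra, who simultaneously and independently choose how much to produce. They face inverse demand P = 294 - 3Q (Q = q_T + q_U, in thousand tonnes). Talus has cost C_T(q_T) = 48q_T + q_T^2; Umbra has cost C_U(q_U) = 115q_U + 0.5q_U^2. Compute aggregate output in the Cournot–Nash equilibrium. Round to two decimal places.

Talus's profit: π_T = (294 - 3Q)q_T - (48q_T + q_T²). Setting ∂π_T/∂q_T = 0: 246 - 8q_T - 3(q_U) = 0.
Umbra's first-order condition: 179 - 7q_U - 3(q_T) = 0.
Rearranging gives the reaction functions q_T = (246 - 3q_U)/8 and q_U = (179 - 3q_T)/7.
Substituting one into the other gives q_T = 1185/47 and q_U = 694/47.
Total output Q = 1185/47 + 694/47 = 1879/47.

39.98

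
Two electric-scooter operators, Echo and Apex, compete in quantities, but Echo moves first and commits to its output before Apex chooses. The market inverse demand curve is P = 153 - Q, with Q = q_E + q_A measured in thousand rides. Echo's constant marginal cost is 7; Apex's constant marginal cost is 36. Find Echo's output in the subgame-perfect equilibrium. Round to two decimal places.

The follower Apex best-responds to any q_E: π_A = (153 - Q)q_A - 36q_A.
Follower FOC: 117 - q_E - 2q_A = 0, so q_A(q_E) = (117 - q_E)/2.
Echo substitutes q_A(q_E) into its own profit: π_E = q_E(153 - q_E - (117 - q_E)/2) - 7q_E = (189/2 - (1/2)q_E)q_E - 7q_E.
Maximising: ∂π_E/∂q_E = 175/2 - q_E = 0, giving q_E = 175/2.
Then q_A = (117 - 175/2)/2 = 59/4.

87.50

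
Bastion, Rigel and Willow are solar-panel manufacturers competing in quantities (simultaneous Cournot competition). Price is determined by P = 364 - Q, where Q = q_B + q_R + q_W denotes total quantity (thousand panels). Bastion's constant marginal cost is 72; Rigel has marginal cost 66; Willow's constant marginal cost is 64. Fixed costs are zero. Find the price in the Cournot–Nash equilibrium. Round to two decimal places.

Bastion's profit: π_B = (364 - Q)q_B - (72q_B). Setting ∂π_B/∂q_B = 0: 292 - 2q_B - (q_R + q_W) = 0.
Rigel's first-order condition: 298 - 2q_R - (q_B + q_W) = 0.
Willow's first-order condition: 300 - 2q_W - (q_B + q_R) = 0.
Adding the 3 first-order conditions: 890 − 4Q = 0, so Q = 445/2.
Back-substituting: q_B = (292 − 445/2) = 139/2, q_R = (298 − 445/2) = 151/2, q_W = (300 − 445/2) = 155/2.
Total output Q = 445/2, so price P = 364 - 445/2 = 283/2.

141.50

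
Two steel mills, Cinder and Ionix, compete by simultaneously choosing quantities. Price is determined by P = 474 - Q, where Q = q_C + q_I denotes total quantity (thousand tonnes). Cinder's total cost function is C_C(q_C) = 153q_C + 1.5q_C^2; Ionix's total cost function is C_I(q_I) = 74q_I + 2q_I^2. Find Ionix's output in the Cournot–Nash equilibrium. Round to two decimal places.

Cinder's profit: π_C = (474 - Q)q_C - (153q_C + (3/2)q_C²). Setting ∂π_C/∂q_C = 0: 321 - 5q_C - (q_I) = 0.
Ionix's first-order condition: 400 - 6q_I - (q_C) = 0.
Best responses: q_C = (321 - q_I)/5, q_I = (400 - q_C)/6.
Solving the pair: q_C = 1526/29, q_I = 1679/29.

57.90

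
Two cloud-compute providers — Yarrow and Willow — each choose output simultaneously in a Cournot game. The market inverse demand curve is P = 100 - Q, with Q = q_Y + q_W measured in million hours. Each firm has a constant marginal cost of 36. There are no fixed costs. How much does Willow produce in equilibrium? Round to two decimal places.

A representative firm's profit is π_i = q_i(100 - Q) - 36q_i.
First-order condition (treating rivals' output as given): 64 - 2q_i - q_j = 0.
By symmetry each firm produces the same amount; substituting q_j = q_i yields q_i = 64/3.

21.33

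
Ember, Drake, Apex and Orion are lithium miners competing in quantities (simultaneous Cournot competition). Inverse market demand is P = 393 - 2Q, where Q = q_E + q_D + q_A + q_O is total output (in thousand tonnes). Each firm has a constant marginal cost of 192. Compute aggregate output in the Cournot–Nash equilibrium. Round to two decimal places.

Each firm earns π_i = (393 - 2Q)q_i - 192q_i.
First-order condition (treating rivals' output as given): 201 - 4q_i - 2·Σ_{j≠i} q_j = 0.
By symmetry each firm produces the same amount; substituting Σ_{j≠i} q_j = 3q_i yields q_i = 201/10.
Total output Q = 201/10 + 201/10 + 201/10 + 201/10 = 402/5.

80.40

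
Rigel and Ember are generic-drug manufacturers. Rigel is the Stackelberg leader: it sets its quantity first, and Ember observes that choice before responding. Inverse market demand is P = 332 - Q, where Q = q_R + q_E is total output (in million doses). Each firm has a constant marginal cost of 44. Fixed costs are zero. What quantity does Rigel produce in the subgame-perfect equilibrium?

Solve by backward induction. Given q_R, the follower Ember maximises π_E = (332 - q_R - q_E)q_E - 44q_E.
∂π_E/∂q_E = 288 - q_R - 2q_E = 0 gives the reaction function q_E = (288 - q_R)/2.
Rigel substitutes q_E(q_R) into its own profit: π_R = q_R(332 - q_R - (288 - q_R)/2) - 44q_R = (188 - (1/2)q_R)q_R - 44q_R.
The leader's first-order condition 144 - q_R = 0 yields q_R = 144.
Then q_E = (288 - 144)/2 = 72.

144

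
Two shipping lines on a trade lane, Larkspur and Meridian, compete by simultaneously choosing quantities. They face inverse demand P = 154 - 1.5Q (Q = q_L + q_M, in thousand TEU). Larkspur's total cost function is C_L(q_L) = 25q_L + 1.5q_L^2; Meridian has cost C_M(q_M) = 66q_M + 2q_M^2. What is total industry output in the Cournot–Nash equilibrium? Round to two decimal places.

27.81

Larkspur's profit: π_L = (154 - 1.5Q)q_L - (25q_L + (3/2)q_L²). Setting ∂π_L/∂q_L = 0: 129 - 6q_L - (3/2)(q_M) = 0.
Meridian's profit: π_M = (154 - 1.5Q)q_M - (66q_M + 2q_M²). Setting ∂π_M/∂q_M = 0: 88 - 7q_M - (3/2)(q_L) = 0.
Best responses: q_L = (129 - (3/2)q_M)/6, q_M = (88 - (3/2)q_L)/7.
Substituting one into the other gives q_L = 1028/53 and q_M = 446/53.
Total output Q = 1028/53 + 446/53 = 1474/53.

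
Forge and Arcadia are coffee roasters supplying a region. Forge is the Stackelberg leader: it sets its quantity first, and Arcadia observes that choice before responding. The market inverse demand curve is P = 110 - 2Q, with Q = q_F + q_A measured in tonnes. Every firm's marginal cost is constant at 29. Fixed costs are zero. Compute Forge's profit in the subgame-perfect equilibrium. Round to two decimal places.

410.06

Solve by backward induction. Given q_F, the follower Arcadia maximises π_A = (110 - 2q_F - 2q_A)q_A - 29q_A.
Follower FOC: 81 - 2q_F - 4q_A = 0, so q_A(q_F) = (81 - 2q_F)/4.
The leader anticipates this reaction. Substituting into P = 110 - 2Q gives P = 139/2 - q_F, so π_F = (139/2 - q_F)q_F - 29q_F.
The leader's first-order condition 81/2 - 2q_F = 0 yields q_F = 81/4.
Then q_A = (81 - 2·(81/4))/4 = 81/8.
Price P = 110 - 2·(243/8) = 197/4.
Forge's profit: (197/4 - 29)·(81/4) = 410.0625.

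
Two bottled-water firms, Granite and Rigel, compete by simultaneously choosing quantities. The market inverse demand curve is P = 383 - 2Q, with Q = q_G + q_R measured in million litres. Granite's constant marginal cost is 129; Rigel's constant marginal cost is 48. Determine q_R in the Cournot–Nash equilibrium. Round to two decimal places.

Granite's profit: π_G = (383 - 2Q)q_G - (129q_G). Setting ∂π_G/∂q_G = 0: 254 - 4q_G - 2(q_R) = 0.
Rigel's first-order condition: 335 - 4q_R - 2(q_G) = 0.
Best responses: q_G = (254 - 2q_R)/4, q_R = (335 - 2q_G)/4.
Substituting one into the other gives q_G = 173/6 and q_R = 208/3.

69.33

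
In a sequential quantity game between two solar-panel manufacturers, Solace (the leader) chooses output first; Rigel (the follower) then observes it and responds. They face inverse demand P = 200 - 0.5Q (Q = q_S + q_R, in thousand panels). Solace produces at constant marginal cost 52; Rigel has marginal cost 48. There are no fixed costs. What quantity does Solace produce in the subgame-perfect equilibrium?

144

Solve by backward induction. Given q_S, the follower Rigel maximises π_R = (200 - (1/2)q_S - (1/2)q_R)q_R - 48q_R.
Setting the follower's marginal profit to zero, 152 - (1/2)q_S - q_R = 0, i.e. q_R = (152 - (1/2)q_S).
Solace substitutes q_R(q_S) into its own profit: π_S = q_S(200 - (1/2)q_S - (152 - (1/2)q_S)/2) - 52q_S = (124 - (1/4)q_S)q_S - 52q_S.
The leader's first-order condition 72 - (1/2)q_S = 0 yields q_S = 144.
Then q_R = (152 - (1/2)·144) = 80.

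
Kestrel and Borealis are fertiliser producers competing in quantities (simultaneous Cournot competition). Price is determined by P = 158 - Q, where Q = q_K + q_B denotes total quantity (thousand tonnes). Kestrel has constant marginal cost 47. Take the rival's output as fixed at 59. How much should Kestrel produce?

With the rival's output fixed at 59, Kestrel's profit is π_K = (158 - 59 - q_K)q_K - (47q_K) = (99 - q_K)q_K - (47q_K).
∂π_K/∂q_K = 52 - 2q_K = 0, so q_K = 26.

26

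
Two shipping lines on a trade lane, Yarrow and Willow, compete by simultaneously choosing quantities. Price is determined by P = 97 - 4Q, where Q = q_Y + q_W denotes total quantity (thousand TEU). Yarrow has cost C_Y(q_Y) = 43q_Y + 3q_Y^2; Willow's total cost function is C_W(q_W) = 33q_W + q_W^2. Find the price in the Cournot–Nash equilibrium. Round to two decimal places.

65.90

Yarrow's profit: π_Y = (97 - 4Q)q_Y - (43q_Y + 3q_Y²). Setting ∂π_Y/∂q_Y = 0: 54 - 14q_Y - 4(q_W) = 0.
Willow's first-order condition: 64 - 10q_W - 4(q_Y) = 0.
Best responses: q_Y = (54 - 4q_W)/14, q_W = (64 - 4q_Y)/10.
Solving the pair: q_Y = 71/31, q_W = 170/31.
Total output Q = 241/31, so price P = 97 - 4·(241/31) = 65.9032.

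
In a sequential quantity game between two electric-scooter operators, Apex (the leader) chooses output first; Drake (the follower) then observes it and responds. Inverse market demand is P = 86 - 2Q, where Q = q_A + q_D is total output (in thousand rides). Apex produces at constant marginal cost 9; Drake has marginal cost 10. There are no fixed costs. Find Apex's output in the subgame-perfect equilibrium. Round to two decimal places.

19.50

Solve by backward induction. Given q_A, the follower Drake maximises π_D = (86 - 2q_A - 2q_D)q_D - 10q_D.
Setting the follower's marginal profit to zero, 76 - 2q_A - 4q_D = 0, i.e. q_D = (76 - 2q_A)/4.
The leader anticipates this reaction. Substituting into P = 86 - 2Q gives P = 48 - q_A, so π_A = (48 - q_A)q_A - 9q_A.
The leader's first-order condition 39 - 2q_A = 0 yields q_A = 39/2.
Then q_D = (76 - 2·(39/2))/4 = 37/4.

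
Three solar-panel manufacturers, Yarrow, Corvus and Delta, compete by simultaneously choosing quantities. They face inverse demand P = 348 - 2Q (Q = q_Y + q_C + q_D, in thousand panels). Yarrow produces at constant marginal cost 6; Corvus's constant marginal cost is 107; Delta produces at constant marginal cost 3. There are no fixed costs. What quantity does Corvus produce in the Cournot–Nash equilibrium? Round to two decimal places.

4.50

Yarrow's profit: π_Y = (348 - 2Q)q_Y - (6q_Y). Setting ∂π_Y/∂q_Y = 0: 342 - 4q_Y - 2(q_C + q_D) = 0.
Corvus's profit: π_C = (348 - 2Q)q_C - (107q_C). Setting ∂π_C/∂q_C = 0: 241 - 4q_C - 2(q_Y + q_D) = 0.
Delta's first-order condition: 345 - 4q_D - 2(q_Y + q_C) = 0.
Summing all 3 equations gives 928 − 8Q = 0, hence Q = 116.
Back-substituting: q_Y = (342 − 232)/2 = 55, q_C = (241 − 232)/2 = 9/2, q_D = (345 − 232)/2 = 113/2.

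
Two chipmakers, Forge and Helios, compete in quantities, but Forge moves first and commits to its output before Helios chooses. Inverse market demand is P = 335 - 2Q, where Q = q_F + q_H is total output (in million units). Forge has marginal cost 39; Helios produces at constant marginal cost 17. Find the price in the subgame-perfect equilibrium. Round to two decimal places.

Solve by backward induction. Given q_F, the follower Helios maximises π_H = (335 - 2q_F - 2q_H)q_H - 17q_H.
∂π_H/∂q_H = 318 - 2q_F - 4q_H = 0 gives the reaction function q_H = (318 - 2q_F)/4.
The leader anticipates this reaction. Substituting into P = 335 - 2Q gives P = 176 - q_F, so π_F = (176 - q_F)q_F - 39q_F.
Leader FOC: 137 - 2q_F = 0, so q_F = 137/2.
Then q_H = (318 - 2·(137/2))/4 = 181/4.
Total output Q = 455/4, so price P = 335 - 2·(455/4) = 215/2.

107.50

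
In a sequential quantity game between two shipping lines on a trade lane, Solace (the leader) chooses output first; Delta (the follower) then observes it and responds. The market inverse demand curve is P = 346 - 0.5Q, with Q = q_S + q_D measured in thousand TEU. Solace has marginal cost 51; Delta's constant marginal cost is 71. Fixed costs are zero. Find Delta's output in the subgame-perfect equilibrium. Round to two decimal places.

Solve by backward induction. Given q_S, the follower Delta maximises π_D = (346 - (1/2)q_S - (1/2)q_D)q_D - 71q_D.
Setting the follower's marginal profit to zero, 275 - (1/2)q_S - q_D = 0, i.e. q_D = (275 - (1/2)q_S).
Solace substitutes q_D(q_S) into its own profit: π_S = q_S(346 - (1/2)q_S - (275 - (1/2)q_S)/2) - 51q_S = (417/2 - (1/4)q_S)q_S - 51q_S.
The leader's first-order condition 315/2 - (1/2)q_S = 0 yields q_S = 315.
Then q_D = (275 - (1/2)·315) = 235/2.

117.50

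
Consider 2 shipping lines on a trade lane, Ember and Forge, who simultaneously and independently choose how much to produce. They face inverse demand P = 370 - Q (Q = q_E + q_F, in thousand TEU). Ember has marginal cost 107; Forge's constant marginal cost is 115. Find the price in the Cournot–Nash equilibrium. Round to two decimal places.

Ember's profit: π_E = (370 - Q)q_E - (107q_E). Setting ∂π_E/∂q_E = 0: 263 - 2q_E - (q_F) = 0.
Forge's profit: π_F = (370 - Q)q_F - (115q_F). Setting ∂π_F/∂q_F = 0: 255 - 2q_F - (q_E) = 0.
So q_E = (263 - q_F)/2 and q_F = (255 - q_E)/2.
Substituting one into the other gives q_E = 271/3 and q_F = 247/3.
Total output Q = 518/3, so price P = 370 - 518/3 = 592/3.

197.33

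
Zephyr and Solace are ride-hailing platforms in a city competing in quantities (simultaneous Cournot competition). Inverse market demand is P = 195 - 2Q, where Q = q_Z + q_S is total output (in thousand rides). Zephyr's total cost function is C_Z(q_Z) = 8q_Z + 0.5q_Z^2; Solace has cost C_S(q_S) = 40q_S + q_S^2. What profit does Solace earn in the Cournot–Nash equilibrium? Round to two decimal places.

713.61

Zephyr's profit: π_Z = (195 - 2Q)q_Z - (8q_Z + (1/2)q_Z²). Setting ∂π_Z/∂q_Z = 0: 187 - 5q_Z - 2(q_S) = 0.
Solace's profit: π_S = (195 - 2Q)q_S - (40q_S + q_S²). Setting ∂π_S/∂q_S = 0: 155 - 6q_S - 2(q_Z) = 0.
Rearranging gives the reaction functions q_Z = (187 - 2q_S)/5 and q_S = (155 - 2q_Z)/6.
Substituting one into the other gives q_Z = 406/13 and q_S = 401/26.
Price P = 195 - 2·(1213/26) = 1322/13.
Solace's profit: (1322/13)·(401/26) - 40·(401/26) - (401/26)² = 713.6139.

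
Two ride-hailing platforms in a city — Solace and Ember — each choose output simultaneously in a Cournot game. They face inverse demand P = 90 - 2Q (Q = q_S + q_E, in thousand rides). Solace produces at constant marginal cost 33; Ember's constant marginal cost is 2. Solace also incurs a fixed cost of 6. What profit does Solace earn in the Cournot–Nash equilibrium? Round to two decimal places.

Solace's profit: π_S = (90 - 2Q)q_S - (33q_S). Setting ∂π_S/∂q_S = 0: 57 - 4q_S - 2(q_E) = 0.
Ember's first-order condition: 88 - 4q_E - 2(q_S) = 0.
So q_S = (57 - 2q_E)/4 and q_E = (88 - 2q_S)/4.
Substituting one into the other gives q_S = 13/3 and q_E = 119/6.
Price P = 90 - 2·(145/6) = 125/3.
Solace's profit: (125/3 - 33)·(13/3) - 6 = 284/9.

31.56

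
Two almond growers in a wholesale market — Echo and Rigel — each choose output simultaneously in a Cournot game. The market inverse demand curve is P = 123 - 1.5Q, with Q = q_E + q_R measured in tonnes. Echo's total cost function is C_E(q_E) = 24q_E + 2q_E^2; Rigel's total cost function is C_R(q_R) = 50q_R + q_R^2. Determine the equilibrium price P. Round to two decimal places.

88.74

Echo's profit: π_E = (123 - 1.5Q)q_E - (24q_E + 2q_E²). Setting ∂π_E/∂q_E = 0: 99 - 7q_E - (3/2)(q_R) = 0.
Rigel's profit: π_R = (123 - 1.5Q)q_R - (50q_R + q_R²). Setting ∂π_R/∂q_R = 0: 73 - 5q_R - (3/2)(q_E) = 0.
So q_E = (99 - (3/2)q_R)/7 and q_R = (73 - (3/2)q_E)/5.
Solving the pair: q_E = 1542/131, q_R = 1450/131.
Total output Q = 22.8397, so price P = 123 - (3/2)·22.8397 = 88.7405.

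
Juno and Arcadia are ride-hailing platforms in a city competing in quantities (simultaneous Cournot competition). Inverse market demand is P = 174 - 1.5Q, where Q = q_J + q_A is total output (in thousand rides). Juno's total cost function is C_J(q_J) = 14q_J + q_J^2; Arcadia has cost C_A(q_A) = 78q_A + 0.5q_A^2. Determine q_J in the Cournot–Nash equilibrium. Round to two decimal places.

27.94

Juno's profit: π_J = (174 - 1.5Q)q_J - (14q_J + q_J²). Setting ∂π_J/∂q_J = 0: 160 - 5q_J - (3/2)(q_A) = 0.
Arcadia's profit: π_A = (174 - 1.5Q)q_A - (78q_A + (1/2)q_A²). Setting ∂π_A/∂q_A = 0: 96 - 4q_A - (3/2)(q_J) = 0.
Best responses: q_J = (160 - (3/2)q_A)/5, q_A = (96 - (3/2)q_J)/4.
Solving the pair: q_J = 1984/71, q_A = 960/71.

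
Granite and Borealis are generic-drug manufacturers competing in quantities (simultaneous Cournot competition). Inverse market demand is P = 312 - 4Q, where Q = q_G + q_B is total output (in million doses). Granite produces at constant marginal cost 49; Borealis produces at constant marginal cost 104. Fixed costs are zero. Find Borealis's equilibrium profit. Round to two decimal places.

650.25

Granite's profit: π_G = (312 - 4Q)q_G - (49q_G). Setting ∂π_G/∂q_G = 0: 263 - 8q_G - 4(q_B) = 0.
Borealis's first-order condition: 208 - 8q_B - 4(q_G) = 0.
So q_G = (263 - 4q_B)/8 and q_B = (208 - 4q_G)/8.
Substituting one into the other gives q_G = 53/2 and q_B = 51/4.
Price P = 312 - 4·(157/4) = 155.
Borealis's profit: (155 - 104)·(51/4) = 650.2500.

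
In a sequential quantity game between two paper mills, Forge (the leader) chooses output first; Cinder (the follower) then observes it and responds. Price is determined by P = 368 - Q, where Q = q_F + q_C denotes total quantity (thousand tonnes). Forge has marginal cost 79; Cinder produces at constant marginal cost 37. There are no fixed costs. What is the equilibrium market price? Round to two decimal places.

140.75

The follower Cinder best-responds to any q_F: π_C = (368 - Q)q_C - 37q_C.
∂π_C/∂q_C = 331 - q_F - 2q_C = 0 gives the reaction function q_C = (331 - q_F)/2.
Forge substitutes q_C(q_F) into its own profit: π_F = q_F(368 - q_F - (331 - q_F)/2) - 79q_F = (405/2 - (1/2)q_F)q_F - 79q_F.
Maximising: ∂π_F/∂q_F = 247/2 - q_F = 0, giving q_F = 247/2.
Then q_C = (331 - 247/2)/2 = 415/4.
Total output Q = 909/4, so price P = 368 - 909/4 = 563/4.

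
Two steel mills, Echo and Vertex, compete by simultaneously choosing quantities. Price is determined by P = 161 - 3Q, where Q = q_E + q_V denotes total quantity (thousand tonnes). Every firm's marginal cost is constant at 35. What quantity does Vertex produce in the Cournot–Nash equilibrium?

14

Each firm earns π_i = (161 - 3Q)q_i - 35q_i.
First-order condition (treating rivals' output as given): 126 - 6q_i - 3q_j = 0.
By symmetry each firm produces the same amount; substituting q_j = q_i yields q_i = 126/9 = 14.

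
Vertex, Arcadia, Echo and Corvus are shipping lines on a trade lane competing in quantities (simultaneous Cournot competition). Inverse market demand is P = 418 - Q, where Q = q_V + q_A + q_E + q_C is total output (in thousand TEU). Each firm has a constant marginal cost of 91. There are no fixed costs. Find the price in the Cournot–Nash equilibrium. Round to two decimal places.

156.40

A representative firm's profit is π_i = q_i(418 - Q) - 91q_i.
Setting ∂π_i/∂q_i = 0 with rivals' quantities fixed: 327 - 2q_i - Σ_{j≠i} q_j = 0.
By symmetry each firm produces the same amount; substituting Σ_{j≠i} q_j = 3q_i yields q_i = 327/5.
Total output Q = 1308/5, so price P = 418 - 1308/5 = 782/5.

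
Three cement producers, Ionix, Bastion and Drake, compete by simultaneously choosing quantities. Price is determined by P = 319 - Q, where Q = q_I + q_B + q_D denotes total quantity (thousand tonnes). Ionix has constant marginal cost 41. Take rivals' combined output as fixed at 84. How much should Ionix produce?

97

With rivals' combined output fixed at 84, Ionix's profit is π_I = (319 - 84 - q_I)q_I - (41q_I) = (235 - q_I)q_I - (41q_I).
∂π_I/∂q_I = 194 - 2q_I = 0, so q_I = 97.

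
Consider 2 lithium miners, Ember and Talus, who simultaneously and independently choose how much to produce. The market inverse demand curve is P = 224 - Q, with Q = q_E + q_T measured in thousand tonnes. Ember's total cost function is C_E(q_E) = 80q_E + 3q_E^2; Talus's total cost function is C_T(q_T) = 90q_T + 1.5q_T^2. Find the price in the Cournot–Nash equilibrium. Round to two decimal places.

Ember's profit: π_E = (224 - Q)q_E - (80q_E + 3q_E²). Setting ∂π_E/∂q_E = 0: 144 - 8q_E - (q_T) = 0.
Talus's first-order condition: 134 - 5q_T - (q_E) = 0.
Rearranging gives the reaction functions q_E = (144 - q_T)/8 and q_T = (134 - q_E)/5.
Solving the pair: q_E = 586/39, q_T = 928/39.
Total output Q = 1514/39, so price P = 224 - 1514/39 = 185.1795.

185.18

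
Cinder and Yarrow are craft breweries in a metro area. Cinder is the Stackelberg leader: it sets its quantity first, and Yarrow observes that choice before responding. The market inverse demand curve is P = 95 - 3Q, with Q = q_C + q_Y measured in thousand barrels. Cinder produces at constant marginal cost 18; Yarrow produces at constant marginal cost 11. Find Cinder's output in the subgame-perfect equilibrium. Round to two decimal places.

The follower Yarrow best-responds to any q_C: π_Y = (95 - 3Q)q_Y - 11q_Y.
Setting the follower's marginal profit to zero, 84 - 3q_C - 6q_Y = 0, i.e. q_Y = (84 - 3q_C)/6.
The leader anticipates this reaction. Substituting into P = 95 - 3Q gives P = 53 - (3/2)q_C, so π_C = (53 - (3/2)q_C)q_C - 18q_C.
Maximising: ∂π_C/∂q_C = 35 - 3q_C = 0, giving q_C = 35/3.
Then q_Y = (84 - 3·(35/3))/6 = 49/6.

11.67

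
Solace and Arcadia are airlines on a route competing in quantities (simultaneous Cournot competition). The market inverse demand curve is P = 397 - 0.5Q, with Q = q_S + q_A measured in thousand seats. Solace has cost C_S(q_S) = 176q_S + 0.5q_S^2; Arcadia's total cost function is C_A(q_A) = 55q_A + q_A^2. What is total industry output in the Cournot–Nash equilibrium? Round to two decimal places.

185.30

Solace's profit: π_S = (397 - 0.5Q)q_S - (176q_S + (1/2)q_S²). Setting ∂π_S/∂q_S = 0: 221 - 2q_S - (1/2)(q_A) = 0.
Arcadia's first-order condition: 342 - 3q_A - (1/2)(q_S) = 0.
Rearranging gives the reaction functions q_S = (221 - (1/2)q_A)/2 and q_A = (342 - (1/2)q_S)/3.
Substituting one into the other gives q_S = 1968/23 and q_A = 99.7391.
Total output Q = 1968/23 + 99.7391 = 185.3043.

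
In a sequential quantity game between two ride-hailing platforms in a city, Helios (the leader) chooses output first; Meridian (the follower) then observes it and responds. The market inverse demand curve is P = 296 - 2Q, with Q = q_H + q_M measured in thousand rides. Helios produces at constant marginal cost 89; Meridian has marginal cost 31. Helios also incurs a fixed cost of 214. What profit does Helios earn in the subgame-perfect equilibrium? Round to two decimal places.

1173.56

Solve by backward induction. Given q_H, the follower Meridian maximises π_M = (296 - 2q_H - 2q_M)q_M - 31q_M.
Setting the follower's marginal profit to zero, 265 - 2q_H - 4q_M = 0, i.e. q_M = (265 - 2q_H)/4.
Helios substitutes q_M(q_H) into its own profit: π_H = q_H(296 - 2q_H - (265 - 2q_H)/2) - 89q_H = (327/2 - q_H)q_H - 89q_H.
Leader FOC: 149/2 - 2q_H = 0, so q_H = 149/4.
Then q_M = (265 - 2·(149/4))/4 = 381/8.
Price P = 296 - 2·(679/8) = 505/4.
Helios's profit: (505/4 - 89)·(149/4) - 214 = 1173.5625.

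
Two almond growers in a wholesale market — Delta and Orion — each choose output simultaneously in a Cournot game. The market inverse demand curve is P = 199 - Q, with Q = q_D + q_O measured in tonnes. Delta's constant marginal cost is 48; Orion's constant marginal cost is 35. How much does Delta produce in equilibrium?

Delta's profit: π_D = (199 - Q)q_D - (48q_D). Setting ∂π_D/∂q_D = 0: 151 - 2q_D - (q_O) = 0.
Orion's first-order condition: 164 - 2q_O - (q_D) = 0.
Best responses: q_D = (151 - q_O)/2, q_O = (164 - q_D)/2.
Solving the pair: q_D = 46, q_O = 59.

46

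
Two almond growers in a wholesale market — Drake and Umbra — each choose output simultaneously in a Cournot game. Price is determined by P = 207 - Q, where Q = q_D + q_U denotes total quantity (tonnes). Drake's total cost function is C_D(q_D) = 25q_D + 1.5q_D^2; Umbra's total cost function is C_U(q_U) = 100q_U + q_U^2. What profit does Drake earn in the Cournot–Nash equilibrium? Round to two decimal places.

2670.64

Drake's profit: π_D = (207 - Q)q_D - (25q_D + (3/2)q_D²). Setting ∂π_D/∂q_D = 0: 182 - 5q_D - (q_U) = 0.
Umbra's first-order condition: 107 - 4q_U - (q_D) = 0.
Best responses: q_D = (182 - q_U)/5, q_U = (107 - q_D)/4.
Solving the pair: q_D = 621/19, q_U = 353/19.
Price P = 207 - 974/19 = 155.7368.
Drake's profit: 155.7368·(621/19) - 25·(621/19) - (3/2)(621/19)² = 2670.6440.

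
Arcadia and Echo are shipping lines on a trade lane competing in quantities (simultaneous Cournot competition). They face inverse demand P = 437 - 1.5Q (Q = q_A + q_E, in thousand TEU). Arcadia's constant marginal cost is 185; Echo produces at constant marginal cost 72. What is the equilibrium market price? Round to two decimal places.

Arcadia's profit: π_A = (437 - 1.5Q)q_A - (185q_A). Setting ∂π_A/∂q_A = 0: 252 - 3q_A - (3/2)(q_E) = 0.
Echo's profit: π_E = (437 - 1.5Q)q_E - (72q_E). Setting ∂π_E/∂q_E = 0: 365 - 3q_E - (3/2)(q_A) = 0.
Best responses: q_A = (252 - (3/2)q_E)/3, q_E = (365 - (3/2)q_A)/3.
Substituting one into the other gives q_A = 278/9 and q_E = 956/9.
Total output Q = 1234/9, so price P = 437 - (3/2)·(1234/9) = 694/3.

231.33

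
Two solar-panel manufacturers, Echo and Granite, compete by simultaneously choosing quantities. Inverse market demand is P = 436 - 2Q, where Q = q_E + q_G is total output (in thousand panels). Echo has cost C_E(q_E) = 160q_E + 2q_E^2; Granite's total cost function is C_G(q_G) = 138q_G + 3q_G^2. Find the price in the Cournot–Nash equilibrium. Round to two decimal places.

Echo's profit: π_E = (436 - 2Q)q_E - (160q_E + 2q_E²). Setting ∂π_E/∂q_E = 0: 276 - 8q_E - 2(q_G) = 0.
Granite's profit: π_G = (436 - 2Q)q_G - (138q_G + 3q_G²). Setting ∂π_G/∂q_G = 0: 298 - 10q_G - 2(q_E) = 0.
Best responses: q_E = (276 - 2q_G)/8, q_G = (298 - 2q_E)/10.
Substituting one into the other gives q_E = 541/19 and q_G = 458/19.
Total output Q = 999/19, so price P = 436 - 2·(999/19) = 330.8421.

330.84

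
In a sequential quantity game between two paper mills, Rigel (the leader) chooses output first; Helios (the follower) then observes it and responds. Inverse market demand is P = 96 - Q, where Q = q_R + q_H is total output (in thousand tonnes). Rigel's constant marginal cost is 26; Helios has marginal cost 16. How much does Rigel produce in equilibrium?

Solve by backward induction. Given q_R, the follower Helios maximises π_H = (96 - q_R - q_H)q_H - 16q_H.
∂π_H/∂q_H = 80 - q_R - 2q_H = 0 gives the reaction function q_H = (80 - q_R)/2.
The leader anticipates this reaction. Substituting into P = 96 - Q gives P = 56 - (1/2)q_R, so π_R = (56 - (1/2)q_R)q_R - 26q_R.
The leader's first-order condition 30 - q_R = 0 yields q_R = 30.
Then q_H = (80 - 30)/2 = 25.

30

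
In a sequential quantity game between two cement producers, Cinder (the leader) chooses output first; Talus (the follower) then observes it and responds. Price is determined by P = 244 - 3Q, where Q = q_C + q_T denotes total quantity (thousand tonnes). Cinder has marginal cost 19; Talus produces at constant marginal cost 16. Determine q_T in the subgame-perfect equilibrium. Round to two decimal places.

The follower Talus best-responds to any q_C: π_T = (244 - 3Q)q_T - 16q_T.
Follower FOC: 228 - 3q_C - 6q_T = 0, so q_T(q_C) = (228 - 3q_C)/6.
The leader anticipates this reaction. Substituting into P = 244 - 3Q gives P = 130 - (3/2)q_C, so π_C = (130 - (3/2)q_C)q_C - 19q_C.
The leader's first-order condition 111 - 3q_C = 0 yields q_C = 37.
Then q_T = (228 - 3·37)/6 = 39/2.

19.50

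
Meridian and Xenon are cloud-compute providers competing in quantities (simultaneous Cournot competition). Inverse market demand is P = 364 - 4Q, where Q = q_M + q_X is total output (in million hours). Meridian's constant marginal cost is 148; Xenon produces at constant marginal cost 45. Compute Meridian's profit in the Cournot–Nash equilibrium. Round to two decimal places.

Meridian's profit: π_M = (364 - 4Q)q_M - (148q_M). Setting ∂π_M/∂q_M = 0: 216 - 8q_M - 4(q_X) = 0.
Xenon's first-order condition: 319 - 8q_X - 4(q_M) = 0.
Rearranging gives the reaction functions q_M = (216 - 4q_X)/8 and q_X = (319 - 4q_M)/8.
Solving the pair: q_M = 113/12, q_X = 211/6.
Price P = 364 - 4·(535/12) = 557/3.
Meridian's profit: (557/3 - 148)·(113/12) = 354.6944.

354.69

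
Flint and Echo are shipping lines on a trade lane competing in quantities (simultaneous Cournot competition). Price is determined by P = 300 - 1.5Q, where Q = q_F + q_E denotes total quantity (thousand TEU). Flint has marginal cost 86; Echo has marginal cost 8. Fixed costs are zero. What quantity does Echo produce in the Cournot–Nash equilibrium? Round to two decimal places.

82.22

Flint's profit: π_F = (300 - 1.5Q)q_F - (86q_F). Setting ∂π_F/∂q_F = 0: 214 - 3q_F - (3/2)(q_E) = 0.
Echo's profit: π_E = (300 - 1.5Q)q_E - (8q_E). Setting ∂π_E/∂q_E = 0: 292 - 3q_E - (3/2)(q_F) = 0.
So q_F = (214 - (3/2)q_E)/3 and q_E = (292 - (3/2)q_F)/3.
Substituting one into the other gives q_F = 272/9 and q_E = 740/9.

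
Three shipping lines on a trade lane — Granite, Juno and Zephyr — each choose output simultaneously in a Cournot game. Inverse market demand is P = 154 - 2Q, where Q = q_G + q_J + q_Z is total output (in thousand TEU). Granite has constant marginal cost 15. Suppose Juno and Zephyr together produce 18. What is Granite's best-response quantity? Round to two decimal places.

With rivals' combined output fixed at 18, Granite's profit is π_G = (154 - 2·18 - 2q_G)q_G - (15q_G) = (118 - 2q_G)q_G - (15q_G).
∂π_G/∂q_G = 103 - 4q_G = 0, so q_G = 103/4.

25.75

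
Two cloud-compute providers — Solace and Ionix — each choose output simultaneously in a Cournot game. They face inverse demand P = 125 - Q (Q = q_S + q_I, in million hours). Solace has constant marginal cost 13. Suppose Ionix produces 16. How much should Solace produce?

48

With the rival's output fixed at 16, Solace's profit is π_S = (125 - 16 - q_S)q_S - (13q_S) = (109 - q_S)q_S - (13q_S).
∂π_S/∂q_S = 96 - 2q_S = 0, so q_S = 48.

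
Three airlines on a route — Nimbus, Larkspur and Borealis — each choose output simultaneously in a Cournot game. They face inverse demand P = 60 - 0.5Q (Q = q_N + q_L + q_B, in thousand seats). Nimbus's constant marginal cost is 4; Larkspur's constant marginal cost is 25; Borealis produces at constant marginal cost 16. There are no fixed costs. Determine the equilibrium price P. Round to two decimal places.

Nimbus's profit: π_N = (60 - 0.5Q)q_N - (4q_N). Setting ∂π_N/∂q_N = 0: 56 - q_N - (1/2)(q_L + q_B) = 0.
Larkspur's profit: π_L = (60 - 0.5Q)q_L - (25q_L). Setting ∂π_L/∂q_L = 0: 35 - q_L - (1/2)(q_N + q_B) = 0.
Borealis's first-order condition: 44 - q_B - (1/2)(q_N + q_L) = 0.
Summing all 3 equations gives 135 − 2Q = 0, hence Q = 135/2.
Back-substituting: q_N = (56 − 135/4)/(1/2) = 89/2, q_L = (35 − 135/4)/(1/2) = 5/2, q_B = (44 − 135/4)/(1/2) = 41/2.
Total output Q = 135/2, so price P = 60 - (1/2)·(135/2) = 105/4.

26.25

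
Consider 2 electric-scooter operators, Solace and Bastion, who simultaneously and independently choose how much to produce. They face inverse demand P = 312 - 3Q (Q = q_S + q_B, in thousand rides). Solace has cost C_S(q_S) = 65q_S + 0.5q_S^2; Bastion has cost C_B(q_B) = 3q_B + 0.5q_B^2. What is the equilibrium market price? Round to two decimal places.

Solace's profit: π_S = (312 - 3Q)q_S - (65q_S + (1/2)q_S²). Setting ∂π_S/∂q_S = 0: 247 - 7q_S - 3(q_B) = 0.
Bastion's first-order condition: 309 - 7q_B - 3(q_S) = 0.
Best responses: q_S = (247 - 3q_B)/7, q_B = (309 - 3q_S)/7.
Solving the pair: q_S = 401/20, q_B = 711/20.
Total output Q = 278/5, so price P = 312 - 3·(278/5) = 726/5.

145.20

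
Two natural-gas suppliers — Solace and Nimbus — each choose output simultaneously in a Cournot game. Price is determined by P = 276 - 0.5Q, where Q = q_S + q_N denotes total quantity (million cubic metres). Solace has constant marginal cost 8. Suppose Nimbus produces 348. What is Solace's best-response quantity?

With the rival's output fixed at 348, Solace's profit is π_S = (276 - (1/2)·348 - (1/2)q_S)q_S - (8q_S) = (102 - (1/2)q_S)q_S - (8q_S).
∂π_S/∂q_S = 94 - q_S = 0, so q_S = 94.

94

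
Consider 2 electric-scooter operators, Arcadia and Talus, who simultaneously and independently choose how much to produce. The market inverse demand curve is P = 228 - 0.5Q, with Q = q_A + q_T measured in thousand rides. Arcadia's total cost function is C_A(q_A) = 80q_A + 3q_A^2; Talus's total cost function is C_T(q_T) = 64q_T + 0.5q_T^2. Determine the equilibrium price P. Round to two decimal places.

Arcadia's profit: π_A = (228 - 0.5Q)q_A - (80q_A + 3q_A²). Setting ∂π_A/∂q_A = 0: 148 - 7q_A - (1/2)(q_T) = 0.
Talus's profit: π_T = (228 - 0.5Q)q_T - (64q_T + (1/2)q_T²). Setting ∂π_T/∂q_T = 0: 164 - 2q_T - (1/2)(q_A) = 0.
So q_A = (148 - (1/2)q_T)/7 and q_T = (164 - (1/2)q_A)/2.
Substituting one into the other gives q_A = 856/55 and q_T = 78.1091.
Total output Q = 93.6727, so price P = 228 - (1/2)·93.6727 = 181.1636.

181.16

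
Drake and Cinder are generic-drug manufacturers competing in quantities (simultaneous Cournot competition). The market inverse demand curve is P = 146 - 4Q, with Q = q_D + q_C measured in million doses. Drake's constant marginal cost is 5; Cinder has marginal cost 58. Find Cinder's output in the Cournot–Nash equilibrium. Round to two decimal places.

Drake's profit: π_D = (146 - 4Q)q_D - (5q_D). Setting ∂π_D/∂q_D = 0: 141 - 8q_D - 4(q_C) = 0.
Cinder's profit: π_C = (146 - 4Q)q_C - (58q_C). Setting ∂π_C/∂q_C = 0: 88 - 8q_C - 4(q_D) = 0.
So q_D = (141 - 4q_C)/8 and q_C = (88 - 4q_D)/8.
Substituting one into the other gives q_D = 97/6 and q_C = 35/12.

2.92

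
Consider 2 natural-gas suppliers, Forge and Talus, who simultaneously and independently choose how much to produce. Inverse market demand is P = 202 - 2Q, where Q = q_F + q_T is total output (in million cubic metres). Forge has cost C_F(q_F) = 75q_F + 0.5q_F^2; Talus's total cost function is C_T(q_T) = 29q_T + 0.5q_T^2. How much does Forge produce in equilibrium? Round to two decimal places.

13.76

Forge's profit: π_F = (202 - 2Q)q_F - (75q_F + (1/2)q_F²). Setting ∂π_F/∂q_F = 0: 127 - 5q_F - 2(q_T) = 0.
Talus's first-order condition: 173 - 5q_T - 2(q_F) = 0.
Best responses: q_F = (127 - 2q_T)/5, q_T = (173 - 2q_F)/5.
Solving the pair: q_F = 289/21, q_T = 611/21.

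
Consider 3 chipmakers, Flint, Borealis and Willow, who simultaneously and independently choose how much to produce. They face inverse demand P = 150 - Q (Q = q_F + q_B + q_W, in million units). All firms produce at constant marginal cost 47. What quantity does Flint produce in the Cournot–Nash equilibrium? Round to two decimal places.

Each firm earns π_i = (150 - Q)q_i - 47q_i.
First-order condition (treating rivals' output as given): 103 - 2q_i - Σ_{j≠i} q_j = 0.
With identical firms every q_j equals q_i, so Σ_{j≠i} q_j = 2q_i and 103 = 4q_i, giving q_i = 103/4.

25.75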